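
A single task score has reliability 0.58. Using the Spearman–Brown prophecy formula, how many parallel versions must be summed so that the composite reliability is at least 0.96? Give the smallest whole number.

k ≥ ρ*(1−ρ₁)/(ρ₁(1−ρ*)) = 0.96·0.42 / (0.58·0.04) = 17.379.
Smallest integer k = 18.

18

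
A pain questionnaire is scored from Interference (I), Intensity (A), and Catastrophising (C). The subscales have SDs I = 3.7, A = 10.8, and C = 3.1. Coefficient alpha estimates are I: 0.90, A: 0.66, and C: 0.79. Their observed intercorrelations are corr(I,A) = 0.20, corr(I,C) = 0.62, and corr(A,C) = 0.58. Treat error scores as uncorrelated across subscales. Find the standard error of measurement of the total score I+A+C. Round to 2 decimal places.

6.56

Var(total) = 139.94 + 69.0436 = 208.984.
True-score variance = 96.8953 + 69.0436 = 165.939, so reliability = 0.7940.
Error variance = 208.984 − 165.939 = 43.0447; SEM = √43.0447 = 6.56.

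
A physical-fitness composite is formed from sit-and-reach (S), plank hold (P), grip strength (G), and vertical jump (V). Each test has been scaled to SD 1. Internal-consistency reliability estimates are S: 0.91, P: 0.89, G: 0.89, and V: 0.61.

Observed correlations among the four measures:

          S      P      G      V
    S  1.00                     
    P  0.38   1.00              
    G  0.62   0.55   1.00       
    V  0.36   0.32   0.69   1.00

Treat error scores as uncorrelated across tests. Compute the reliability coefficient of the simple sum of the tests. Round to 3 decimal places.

Var(S+P+G+V) = 4 + 2·[0.38 + 0.62 + 0.36 + 0.55 + 0.32 + 0.69] = 4 + 5.84 = 9.84.
Because errors are independent across components, Cov(Tᵢ,Tⱼ) = Cov(Xᵢ,Xⱼ); the off-diagonal part of the true-score variance is the same as above.
True-score variance = [0.91 + 0.89 + 0.89 + 0.61] + 5.84 = 3.3 + 5.84 = 9.14.
Reliability = 9.14 / 9.84 = 0.929.

0.929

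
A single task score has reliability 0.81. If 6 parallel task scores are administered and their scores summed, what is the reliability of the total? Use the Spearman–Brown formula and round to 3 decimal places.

ρ_k = kρ / (1 + (k−1)ρ) = 6·0.81 / (1 + 5·0.81) = 4.860 / 5.050 = 0.962.

0.962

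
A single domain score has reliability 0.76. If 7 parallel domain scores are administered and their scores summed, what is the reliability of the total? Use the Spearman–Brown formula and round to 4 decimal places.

0.9568

ρ_k = kρ / (1 + (k−1)ρ) = 7·0.76 / (1 + 6·0.76) = 5.320 / 5.560 = 0.9568.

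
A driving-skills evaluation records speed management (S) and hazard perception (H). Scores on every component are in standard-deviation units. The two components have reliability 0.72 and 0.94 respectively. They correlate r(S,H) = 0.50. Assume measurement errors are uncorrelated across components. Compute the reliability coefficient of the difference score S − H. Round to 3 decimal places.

Var(S−H) = 1 + 1 − 2·0.50 = 2 − 1 = 1.
Under uncorrelated errors the observed covariances equal the true-score covariances, so only the own-variance terms attenuate.
True-score variance = [0.72 + 0.94] − 1 = 1.66 − 1 = 0.66.
Reliability = 0.66 / 1 = 0.660.

0.660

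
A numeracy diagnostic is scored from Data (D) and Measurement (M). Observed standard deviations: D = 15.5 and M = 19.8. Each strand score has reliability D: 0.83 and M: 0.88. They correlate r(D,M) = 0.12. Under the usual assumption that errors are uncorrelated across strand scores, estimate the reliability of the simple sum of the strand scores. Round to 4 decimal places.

Var(D+M) = 15.5² + 19.8² + 2·[15.5·19.8·0.12] = 632.29 + 73.656 = 705.946.
Because errors are independent across components, Cov(Tᵢ,Tⱼ) = Cov(Xᵢ,Xⱼ); the off-diagonal part of the true-score variance is the same as above.
True-score variance = [15.5²·0.83 + 19.8²·0.88] + 73.656 = 544.403 + 73.656 = 618.059.
Reliability = 618.059 / 705.946 = 0.8755.

0.8755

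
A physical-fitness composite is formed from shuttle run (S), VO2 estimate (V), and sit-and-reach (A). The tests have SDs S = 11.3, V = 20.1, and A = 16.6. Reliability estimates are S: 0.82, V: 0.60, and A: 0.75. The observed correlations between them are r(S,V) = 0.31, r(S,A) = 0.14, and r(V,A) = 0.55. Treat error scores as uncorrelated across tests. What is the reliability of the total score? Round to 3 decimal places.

0.815

Var(S+V+A) = 11.3² + 20.1² + 16.6² + 2·[11.3·20.1·0.31 + 11.3·16.6·0.14 + 20.1·16.6·0.55] = 807.26 + 560.369 = 1367.63.
With uncorrelated errors the cross-covariances are all true-score covariance, so they carry over unchanged; only the diagonal terms shrink to ρᵢσᵢ².
True-score variance = [11.3²·0.82 + 20.1²·0.60 + 16.6²·0.75] + 560.369 = 553.782 + 560.369 = 1114.15.
Reliability = 1114.15 / 1367.63 = 0.815.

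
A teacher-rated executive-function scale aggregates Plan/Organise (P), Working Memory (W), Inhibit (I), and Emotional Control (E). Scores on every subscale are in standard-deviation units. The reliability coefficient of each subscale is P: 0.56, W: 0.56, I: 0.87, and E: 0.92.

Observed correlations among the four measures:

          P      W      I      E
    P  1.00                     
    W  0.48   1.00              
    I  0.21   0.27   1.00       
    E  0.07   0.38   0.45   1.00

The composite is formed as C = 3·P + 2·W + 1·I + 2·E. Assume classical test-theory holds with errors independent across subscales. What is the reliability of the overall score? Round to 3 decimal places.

0.806

Var(C) = 3² + 2² + 1 + 2² + 2·[6·0.48 + 3·0.21 + 6·0.07 + 2·0.27 + 4·0.38 + 2·0.45] = 18 + 13.78 = 31.78.
Under uncorrelated errors the observed covariances equal the true-score covariances, so only the own-variance terms attenuate.
True-score variance = [3²·0.56 + 2²·0.56 + 0.87 + 2²·0.92] + 13.78 = 11.83 + 13.78 = 25.61.
Reliability = 25.61 / 31.78 = 0.806.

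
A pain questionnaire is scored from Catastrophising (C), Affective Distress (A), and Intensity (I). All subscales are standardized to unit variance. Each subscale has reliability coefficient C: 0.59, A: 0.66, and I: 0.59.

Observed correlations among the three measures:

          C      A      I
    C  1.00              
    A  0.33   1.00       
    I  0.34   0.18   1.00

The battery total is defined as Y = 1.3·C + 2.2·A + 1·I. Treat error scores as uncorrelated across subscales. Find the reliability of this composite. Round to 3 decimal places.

0.752

Var(Y) = 1.3² + 2.2² + 1 + 2·[2.86·0.33 + 1.3·0.34 + 2.2·0.18] = 7.53 + 3.5636 = 11.0936.
Because errors are independent across components, Cov(Tᵢ,Tⱼ) = Cov(Xᵢ,Xⱼ); the off-diagonal part of the true-score variance is the same as above.
True-score variance = [1.3²·0.59 + 2.2²·0.66 + 0.59] + 3.5636 = 4.7815 + 3.5636 = 8.3451.
Reliability = 8.3451 / 11.0936 = 0.752.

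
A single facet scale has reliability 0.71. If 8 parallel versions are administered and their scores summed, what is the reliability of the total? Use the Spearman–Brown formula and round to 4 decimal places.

ρ_k = kρ / (1 + (k−1)ρ) = 8·0.71 / (1 + 7·0.71) = 5.680 / 5.970 = 0.9514.

0.9514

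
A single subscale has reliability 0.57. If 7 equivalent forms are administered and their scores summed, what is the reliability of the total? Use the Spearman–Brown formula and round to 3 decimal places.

0.903

ρ_k = kρ / (1 + (k−1)ρ) = 7·0.57 / (1 + 6·0.57) = 3.990 / 4.420 = 0.903.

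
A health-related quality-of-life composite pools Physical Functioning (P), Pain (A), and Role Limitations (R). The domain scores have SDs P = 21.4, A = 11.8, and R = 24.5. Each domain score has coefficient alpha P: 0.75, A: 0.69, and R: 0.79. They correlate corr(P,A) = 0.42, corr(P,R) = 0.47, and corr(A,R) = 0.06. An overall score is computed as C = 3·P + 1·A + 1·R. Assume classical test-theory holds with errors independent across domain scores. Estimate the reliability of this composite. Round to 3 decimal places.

Var(C) = 3²·21.4² + 11.8² + 24.5² + 2·[3·21.4·11.8·0.42 + 3·21.4·24.5·0.47 + 11.8·24.5·0.06] = 4861.13 + 2149.57 = 7010.7.
Under uncorrelated errors the observed covariances equal the true-score covariances, so only the own-variance terms attenuate.
True-score variance = [3²·21.4²·0.75 + 11.8²·0.69 + 24.5²·0.79] + 2149.57 = 3661.5 + 2149.57 = 5811.07.
Reliability = 5811.07 / 7010.7 = 0.829.

0.829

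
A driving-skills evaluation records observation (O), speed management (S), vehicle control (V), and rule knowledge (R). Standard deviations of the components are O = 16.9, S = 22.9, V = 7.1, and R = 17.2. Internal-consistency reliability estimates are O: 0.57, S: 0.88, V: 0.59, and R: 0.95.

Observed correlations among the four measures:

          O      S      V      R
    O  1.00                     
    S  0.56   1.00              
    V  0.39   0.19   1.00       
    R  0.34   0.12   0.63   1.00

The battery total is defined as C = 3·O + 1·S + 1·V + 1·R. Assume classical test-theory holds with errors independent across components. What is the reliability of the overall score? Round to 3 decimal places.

Var(C) = 3²·16.9² + 22.9² + 7.1² + 17.2² + 2·[3·16.9·22.9·0.56 + 3·16.9·7.1·0.39 + 3·16.9·17.2·0.34 + 22.9·7.1·0.19 + 22.9·17.2·0.12 + 7.1·17.2·0.63] = 3441.15 + 2484.3 = 5925.45.
Under uncorrelated errors the observed covariances equal the true-score covariances, so only the own-variance terms attenuate.
True-score variance = [3²·16.9²·0.57 + 22.9²·0.88 + 7.1²·0.59 + 17.2²·0.95] + 2484.3 = 2237.45 + 2484.3 = 4721.75.
Reliability = 4721.75 / 5925.45 = 0.797.

0.797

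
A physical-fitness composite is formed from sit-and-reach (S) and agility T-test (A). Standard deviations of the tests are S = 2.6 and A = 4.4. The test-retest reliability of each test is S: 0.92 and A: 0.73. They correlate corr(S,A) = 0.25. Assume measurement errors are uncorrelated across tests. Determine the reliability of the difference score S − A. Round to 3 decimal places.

0.717

Var(S−A) = 2.6² + 4.4² − 2·2.6·4.4·0.25 = 26.12 − 5.72 = 20.4.
Under uncorrelated errors the observed covariances equal the true-score covariances, so only the own-variance terms attenuate.
True-score variance = [2.6²·0.92 + 4.4²·0.73] − 5.72 = 20.352 − 5.72 = 14.632.
Reliability = 14.632 / 20.4 = 0.717.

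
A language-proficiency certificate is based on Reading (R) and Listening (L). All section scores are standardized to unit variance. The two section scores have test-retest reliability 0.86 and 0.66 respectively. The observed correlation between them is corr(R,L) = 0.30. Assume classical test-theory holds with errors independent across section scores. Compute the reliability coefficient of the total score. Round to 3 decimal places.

Var(R+L) = 2 + 2·[0.30] = 2 + 0.6 = 2.6.
Because errors are independent across components, Cov(Tᵢ,Tⱼ) = Cov(Xᵢ,Xⱼ); the off-diagonal part of the true-score variance is the same as above.
True-score variance = [0.86 + 0.66] + 0.6 = 1.52 + 0.6 = 2.12.
Reliability = 2.12 / 2.6 = 0.815.

0.815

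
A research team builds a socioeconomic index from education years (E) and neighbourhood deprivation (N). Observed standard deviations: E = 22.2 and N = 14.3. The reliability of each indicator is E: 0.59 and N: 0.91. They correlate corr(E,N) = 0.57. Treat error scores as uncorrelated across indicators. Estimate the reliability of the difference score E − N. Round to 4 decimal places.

0.3427

Var(E−N) = 22.2² + 14.3² − 2·22.2·14.3·0.57 = 697.33 − 361.904 = 335.426.
Under uncorrelated errors the observed covariances equal the true-score covariances, so only the own-variance terms attenuate.
True-score variance = [22.2²·0.59 + 14.3²·0.91] − 361.904 = 476.861 − 361.904 = 114.957.
Reliability = 114.957 / 335.426 = 0.3427.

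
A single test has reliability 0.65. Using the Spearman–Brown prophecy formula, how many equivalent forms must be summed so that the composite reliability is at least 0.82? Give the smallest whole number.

k ≥ ρ*(1−ρ₁)/(ρ₁(1−ρ*)) = 0.82·0.35 / (0.65·0.18) = 2.453.
Smallest integer k = 3.

3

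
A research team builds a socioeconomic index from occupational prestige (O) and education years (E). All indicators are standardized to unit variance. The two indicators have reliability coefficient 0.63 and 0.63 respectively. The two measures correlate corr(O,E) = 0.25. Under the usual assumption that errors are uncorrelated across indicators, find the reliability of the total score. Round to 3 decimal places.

0.704

Var(O+E) = 2 + 2·[0.25] = 2 + 0.5 = 2.5.
Under uncorrelated errors the observed covariances equal the true-score covariances, so only the own-variance terms attenuate.
True-score variance = [0.63 + 0.63] + 0.5 = 1.26 + 0.5 = 1.76.
Reliability = 1.76 / 2.5 = 0.704.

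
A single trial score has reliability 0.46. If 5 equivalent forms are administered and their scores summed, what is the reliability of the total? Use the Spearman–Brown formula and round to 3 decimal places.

ρ_k = kρ / (1 + (k−1)ρ) = 5·0.46 / (1 + 4·0.46) = 2.300 / 2.840 = 0.810.

0.810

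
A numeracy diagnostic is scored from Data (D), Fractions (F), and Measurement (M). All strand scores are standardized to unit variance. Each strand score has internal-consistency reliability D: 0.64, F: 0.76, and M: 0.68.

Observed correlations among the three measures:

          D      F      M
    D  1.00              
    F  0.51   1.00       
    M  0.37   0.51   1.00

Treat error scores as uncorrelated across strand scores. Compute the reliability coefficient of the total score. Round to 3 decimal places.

0.841

Var(D+F+M) = 3 + 2·[0.51 + 0.37 + 0.51] = 3 + 2.78 = 5.78.
Under uncorrelated errors the observed covariances equal the true-score covariances, so only the own-variance terms attenuate.
True-score variance = [0.64 + 0.76 + 0.68] + 2.78 = 2.08 + 2.78 = 4.86.
Reliability = 4.86 / 5.78 = 0.841.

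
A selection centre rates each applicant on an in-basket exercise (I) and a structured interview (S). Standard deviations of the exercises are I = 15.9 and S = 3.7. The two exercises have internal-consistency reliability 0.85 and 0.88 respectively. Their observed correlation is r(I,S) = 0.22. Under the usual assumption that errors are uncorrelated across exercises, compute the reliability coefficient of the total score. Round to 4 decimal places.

Var(I+S) = 15.9² + 3.7² + 2·[15.9·3.7·0.22] = 266.5 + 25.8852 = 292.385.
Because errors are independent across components, Cov(Tᵢ,Tⱼ) = Cov(Xᵢ,Xⱼ); the off-diagonal part of the true-score variance is the same as above.
True-score variance = [15.9²·0.85 + 3.7²·0.88] + 25.8852 = 226.936 + 25.8852 = 252.821.
Reliability = 252.821 / 292.385 = 0.8647.

0.8647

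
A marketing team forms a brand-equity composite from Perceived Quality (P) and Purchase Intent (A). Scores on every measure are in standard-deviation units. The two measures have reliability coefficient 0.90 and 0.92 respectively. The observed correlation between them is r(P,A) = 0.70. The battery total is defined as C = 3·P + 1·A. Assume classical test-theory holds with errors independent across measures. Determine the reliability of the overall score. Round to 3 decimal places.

0.931

Var(C) = 3² + 1 + 2·[3·0.70] = 10 + 4.2 = 14.2.
With uncorrelated errors the cross-covariances are all true-score covariance, so they carry over unchanged; only the diagonal terms shrink to ρᵢσᵢ².
True-score variance = [3²·0.90 + 0.92] + 4.2 = 9.02 + 4.2 = 13.22.
Reliability = 13.22 / 14.2 = 0.931.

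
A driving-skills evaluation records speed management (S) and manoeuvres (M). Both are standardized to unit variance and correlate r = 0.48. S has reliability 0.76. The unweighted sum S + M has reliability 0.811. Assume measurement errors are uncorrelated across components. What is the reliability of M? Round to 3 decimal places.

Var(S+M) = 2 + 2·0.48 = 2.960.
True-score variance = ρ_S + ρ_M + 2·0.48, so 0.811 = (0.76 + ρ_M + 0.96) / 2.960.
ρ_M = 0.811·2.960 − 0.76 − 0.96 = 0.681.

0.681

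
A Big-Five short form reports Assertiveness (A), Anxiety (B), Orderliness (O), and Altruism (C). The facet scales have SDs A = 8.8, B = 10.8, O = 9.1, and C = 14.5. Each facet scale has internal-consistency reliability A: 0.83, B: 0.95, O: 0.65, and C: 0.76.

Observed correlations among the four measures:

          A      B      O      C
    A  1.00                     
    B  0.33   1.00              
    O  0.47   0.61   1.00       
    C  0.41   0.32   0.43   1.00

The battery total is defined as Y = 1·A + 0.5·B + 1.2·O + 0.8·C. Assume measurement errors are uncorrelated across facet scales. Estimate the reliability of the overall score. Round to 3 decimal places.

0.887

Var(Y) = 8.8² + 0.5²·10.8² + 1.2²·9.1² + 0.8²·14.5² + 2·[0.5·8.8·10.8·0.33 + 1.2·8.8·9.1·0.47 + 0.8·8.8·14.5·0.41 + 0.6·10.8·9.1·0.61 + 0.4·10.8·14.5·0.32 + 0.96·9.1·14.5·0.43] = 360.406 + 426.368 = 786.774.
With uncorrelated errors the cross-covariances are all true-score covariance, so they carry over unchanged; only the diagonal terms shrink to ρᵢσᵢ².
True-score variance = [8.8²·0.83 + 0.5²·10.8²·0.95 + 1.2²·9.1²·0.65 + 0.8²·14.5²·0.76] + 426.368 = 271.753 + 426.368 = 698.12.
Reliability = 698.12 / 786.774 = 0.887.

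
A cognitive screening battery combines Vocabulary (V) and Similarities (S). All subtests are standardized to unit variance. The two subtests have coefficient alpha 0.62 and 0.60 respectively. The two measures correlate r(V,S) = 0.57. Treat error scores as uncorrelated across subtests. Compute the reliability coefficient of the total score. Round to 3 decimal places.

0.752

Var(V+S) = 2 + 2·[0.57] = 2 + 1.14 = 3.14.
With uncorrelated errors the cross-covariances are all true-score covariance, so they carry over unchanged; only the diagonal terms shrink to ρᵢσᵢ².
True-score variance = [0.62 + 0.60] + 1.14 = 1.22 + 1.14 = 2.36.
Reliability = 2.36 / 3.14 = 0.752.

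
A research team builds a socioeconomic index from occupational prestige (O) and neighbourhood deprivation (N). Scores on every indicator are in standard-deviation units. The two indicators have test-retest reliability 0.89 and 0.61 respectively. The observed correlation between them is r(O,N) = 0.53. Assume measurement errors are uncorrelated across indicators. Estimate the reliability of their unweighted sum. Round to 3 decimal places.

0.837

Var(O+N) = 2 + 2·[0.53] = 2 + 1.06 = 3.06.
With uncorrelated errors the cross-covariances are all true-score covariance, so they carry over unchanged; only the diagonal terms shrink to ρᵢσᵢ².
True-score variance = [0.89 + 0.61] + 1.06 = 1.5 + 1.06 = 2.56.
Reliability = 2.56 / 3.06 = 0.837.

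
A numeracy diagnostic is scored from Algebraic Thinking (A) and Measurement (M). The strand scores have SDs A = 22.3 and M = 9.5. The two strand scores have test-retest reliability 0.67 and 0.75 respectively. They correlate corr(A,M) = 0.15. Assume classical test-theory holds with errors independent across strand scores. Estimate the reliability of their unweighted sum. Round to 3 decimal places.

Var(A+M) = 22.3² + 9.5² + 2·[22.3·9.5·0.15] = 587.54 + 63.555 = 651.095.
Because errors are independent across components, Cov(Tᵢ,Tⱼ) = Cov(Xᵢ,Xⱼ); the off-diagonal part of the true-score variance is the same as above.
True-score variance = [22.3²·0.67 + 9.5²·0.75] + 63.555 = 400.872 + 63.555 = 464.427.
Reliability = 464.427 / 651.095 = 0.713.

0.713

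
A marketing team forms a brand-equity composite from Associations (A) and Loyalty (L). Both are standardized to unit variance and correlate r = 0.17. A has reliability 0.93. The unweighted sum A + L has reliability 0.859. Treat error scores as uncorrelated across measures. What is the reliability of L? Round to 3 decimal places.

Var(A+L) = 2 + 2·0.17 = 2.340.
True-score variance = ρ_A + ρ_L + 2·0.17, so 0.859 = (0.93 + ρ_L + 0.34) / 2.340.
ρ_L = 0.859·2.340 − 0.93 − 0.34 = 0.740.

0.740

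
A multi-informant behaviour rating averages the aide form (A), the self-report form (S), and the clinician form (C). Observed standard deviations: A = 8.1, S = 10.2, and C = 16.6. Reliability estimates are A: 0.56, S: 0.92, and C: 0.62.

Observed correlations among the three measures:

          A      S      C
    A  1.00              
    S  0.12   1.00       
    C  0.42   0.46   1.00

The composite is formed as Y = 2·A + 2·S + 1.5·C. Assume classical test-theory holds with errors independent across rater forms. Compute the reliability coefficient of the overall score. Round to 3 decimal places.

Var(Y) = 2²·8.1² + 2²·10.2² + 1.5²·16.6² + 2·[4·8.1·10.2·0.12 + 3·8.1·16.6·0.42 + 3·10.2·16.6·0.46] = 1298.61 + 885.478 = 2184.09.
Because errors are independent across components, Cov(Tᵢ,Tⱼ) = Cov(Xᵢ,Xⱼ); the off-diagonal part of the true-score variance is the same as above.
True-score variance = [2²·8.1²·0.56 + 2²·10.2²·0.92 + 1.5²·16.6²·0.62] + 885.478 = 914.24 + 885.478 = 1799.72.
Reliability = 1799.72 / 2184.09 = 0.824.

0.824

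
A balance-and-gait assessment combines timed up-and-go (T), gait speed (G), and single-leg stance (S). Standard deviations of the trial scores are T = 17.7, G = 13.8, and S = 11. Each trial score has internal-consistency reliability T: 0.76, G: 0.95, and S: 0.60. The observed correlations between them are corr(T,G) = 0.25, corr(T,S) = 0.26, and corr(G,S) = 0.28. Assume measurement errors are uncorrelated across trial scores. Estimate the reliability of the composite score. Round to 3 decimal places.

Var(T+G+S) = 17.7² + 13.8² + 11² + 2·[17.7·13.8·0.25 + 17.7·11·0.26 + 13.8·11·0.28] = 624.73 + 308.382 = 933.112.
Because errors are independent across components, Cov(Tᵢ,Tⱼ) = Cov(Xᵢ,Xⱼ); the off-diagonal part of the true-score variance is the same as above.
True-score variance = [17.7²·0.76 + 13.8²·0.95 + 11²·0.60] + 308.382 = 491.618 + 308.382 = 800.
Reliability = 800 / 933.112 = 0.857.

0.857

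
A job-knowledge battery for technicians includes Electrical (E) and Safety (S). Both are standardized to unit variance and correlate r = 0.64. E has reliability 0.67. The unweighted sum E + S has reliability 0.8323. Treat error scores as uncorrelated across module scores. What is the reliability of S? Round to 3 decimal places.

0.780

Var(E+S) = 2 + 2·0.64 = 3.280.
True-score variance = ρ_E + ρ_S + 2·0.64, so 0.8323 = (0.67 + ρ_S + 1.28) / 3.280.
ρ_S = 0.8323·3.280 − 0.67 − 1.28 = 0.780.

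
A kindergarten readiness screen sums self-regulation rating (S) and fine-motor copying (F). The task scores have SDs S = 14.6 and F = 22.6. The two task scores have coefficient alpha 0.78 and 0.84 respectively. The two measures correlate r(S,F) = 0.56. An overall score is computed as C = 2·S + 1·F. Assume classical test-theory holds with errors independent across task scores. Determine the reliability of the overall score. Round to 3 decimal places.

Var(C) = 2²·14.6² + 22.6² + 2·[2·14.6·22.6·0.56] = 1363.4 + 739.11 = 2102.51.
Under uncorrelated errors the observed covariances equal the true-score covariances, so only the own-variance terms attenuate.
True-score variance = [2²·14.6²·0.78 + 22.6²·0.84] + 739.11 = 1094.1 + 739.11 = 1833.21.
Reliability = 1833.21 / 2102.51 = 0.872.

0.872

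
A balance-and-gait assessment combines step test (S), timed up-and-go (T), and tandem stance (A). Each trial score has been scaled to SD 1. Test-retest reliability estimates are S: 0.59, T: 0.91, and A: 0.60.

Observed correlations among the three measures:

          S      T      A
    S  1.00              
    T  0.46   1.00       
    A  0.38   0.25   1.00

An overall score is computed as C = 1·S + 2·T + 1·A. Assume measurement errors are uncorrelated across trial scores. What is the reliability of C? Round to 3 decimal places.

Var(C) = 1 + 2² + 1 + 2·[2·0.46 + 0.38 + 2·0.25] = 6 + 3.6 = 9.6.
With uncorrelated errors the cross-covariances are all true-score covariance, so they carry over unchanged; only the diagonal terms shrink to ρᵢσᵢ².
True-score variance = [0.59 + 2²·0.91 + 0.60] + 3.6 = 4.83 + 3.6 = 8.43.
Reliability = 8.43 / 9.6 = 0.878.

0.878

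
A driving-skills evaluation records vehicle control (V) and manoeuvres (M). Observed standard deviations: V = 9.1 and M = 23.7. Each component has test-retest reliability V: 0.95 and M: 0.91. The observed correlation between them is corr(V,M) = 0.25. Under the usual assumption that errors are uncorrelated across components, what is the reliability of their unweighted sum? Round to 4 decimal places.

0.9273

Var(V+M) = 9.1² + 23.7² + 2·[9.1·23.7·0.25] = 644.5 + 107.835 = 752.335.
With uncorrelated errors the cross-covariances are all true-score covariance, so they carry over unchanged; only the diagonal terms shrink to ρᵢσᵢ².
True-score variance = [9.1²·0.95 + 23.7²·0.91] + 107.835 = 589.807 + 107.835 = 697.642.
Reliability = 697.642 / 752.335 = 0.9273.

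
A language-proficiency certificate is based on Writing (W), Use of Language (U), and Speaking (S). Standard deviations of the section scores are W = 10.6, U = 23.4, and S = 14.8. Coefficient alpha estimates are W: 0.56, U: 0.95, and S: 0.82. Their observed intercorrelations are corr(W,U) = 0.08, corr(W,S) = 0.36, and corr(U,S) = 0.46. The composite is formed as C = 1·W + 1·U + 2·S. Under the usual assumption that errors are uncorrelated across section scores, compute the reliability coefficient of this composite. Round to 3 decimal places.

Var(C) = 10.6² + 23.4² + 2²·14.8² + 2·[10.6·23.4·0.08 + 2·10.6·14.8·0.36 + 2·23.4·14.8·0.46] = 1536.08 + 902.822 = 2438.9.
Because errors are independent across components, Cov(Tᵢ,Tⱼ) = Cov(Xᵢ,Xⱼ); the off-diagonal part of the true-score variance is the same as above.
True-score variance = [10.6²·0.56 + 23.4²·0.95 + 2²·14.8²·0.82] + 902.822 = 1301.55 + 902.822 = 2204.38.
Reliability = 2204.38 / 2438.9 = 0.904.

0.904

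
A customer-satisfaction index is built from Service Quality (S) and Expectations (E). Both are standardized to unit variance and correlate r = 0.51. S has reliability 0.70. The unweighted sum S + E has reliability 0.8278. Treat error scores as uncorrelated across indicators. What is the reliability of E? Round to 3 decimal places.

Var(S+E) = 2 + 2·0.51 = 3.020.
True-score variance = ρ_S + ρ_E + 2·0.51, so 0.8278 = (0.70 + ρ_E + 1.02) / 3.020.
ρ_E = 0.8278·3.020 − 0.70 − 1.02 = 0.780.

0.780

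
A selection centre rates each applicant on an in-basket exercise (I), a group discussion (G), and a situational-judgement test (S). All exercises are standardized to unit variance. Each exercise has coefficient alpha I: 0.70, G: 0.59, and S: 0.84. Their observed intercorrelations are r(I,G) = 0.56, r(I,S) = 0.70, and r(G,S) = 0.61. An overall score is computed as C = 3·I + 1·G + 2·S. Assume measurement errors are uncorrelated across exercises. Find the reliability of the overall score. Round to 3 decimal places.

0.867

Var(C) = 3² + 1 + 2² + 2·[3·0.56 + 6·0.70 + 2·0.61] = 14 + 14.2 = 28.2.
Under uncorrelated errors the observed covariances equal the true-score covariances, so only the own-variance terms attenuate.
True-score variance = [3²·0.70 + 0.59 + 2²·0.84] + 14.2 = 10.25 + 14.2 = 24.45.
Reliability = 24.45 / 28.2 = 0.867.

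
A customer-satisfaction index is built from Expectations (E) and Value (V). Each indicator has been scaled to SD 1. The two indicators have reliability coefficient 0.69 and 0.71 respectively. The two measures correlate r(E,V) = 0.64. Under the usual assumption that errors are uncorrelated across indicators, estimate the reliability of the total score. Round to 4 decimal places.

0.8171

Var(E+V) = 2 + 2·[0.64] = 2 + 1.28 = 3.28.
With uncorrelated errors the cross-covariances are all true-score covariance, so they carry over unchanged; only the diagonal terms shrink to ρᵢσᵢ².
True-score variance = [0.69 + 0.71] + 1.28 = 1.4 + 1.28 = 2.68.
Reliability = 2.68 / 3.28 = 0.8171.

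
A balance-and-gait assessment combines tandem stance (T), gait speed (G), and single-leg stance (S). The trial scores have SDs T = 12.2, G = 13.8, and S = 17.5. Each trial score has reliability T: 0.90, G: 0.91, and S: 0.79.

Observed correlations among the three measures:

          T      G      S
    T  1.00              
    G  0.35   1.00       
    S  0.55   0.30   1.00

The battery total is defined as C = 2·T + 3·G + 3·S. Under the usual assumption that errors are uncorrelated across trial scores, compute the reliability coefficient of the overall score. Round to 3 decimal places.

Var(C) = 2²·12.2² + 3²·13.8² + 3²·17.5² + 2·[6·12.2·13.8·0.35 + 6·12.2·17.5·0.55 + 9·13.8·17.5·0.30] = 5065.57 + 3420.31 = 8485.88.
Under uncorrelated errors the observed covariances equal the true-score covariances, so only the own-variance terms attenuate.
True-score variance = [2²·12.2²·0.90 + 3²·13.8²·0.91 + 3²·17.5²·0.79] + 3420.31 = 4272.97 + 3420.31 = 7693.28.
Reliability = 7693.28 / 8485.88 = 0.907.

0.907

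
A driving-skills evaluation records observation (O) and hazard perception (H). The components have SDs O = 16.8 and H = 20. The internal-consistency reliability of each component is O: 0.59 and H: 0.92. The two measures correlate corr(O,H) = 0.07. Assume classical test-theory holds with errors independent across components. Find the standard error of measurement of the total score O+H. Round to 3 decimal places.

12.154

Var(total) = 682.24 + 47.04 = 729.28.
True-score variance = 534.522 + 47.04 = 581.562, so reliability = 0.7974.
Error variance = 729.28 − 581.562 = 147.718; SEM = √147.718 = 12.154.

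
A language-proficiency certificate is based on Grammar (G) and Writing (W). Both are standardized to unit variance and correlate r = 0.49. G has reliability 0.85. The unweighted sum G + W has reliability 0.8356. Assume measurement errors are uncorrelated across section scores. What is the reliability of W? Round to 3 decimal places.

Var(G+W) = 2 + 2·0.49 = 2.980.
True-score variance = ρ_G + ρ_W + 2·0.49, so 0.8356 = (0.85 + ρ_W + 0.98) / 2.980.
ρ_W = 0.8356·2.980 − 0.85 − 0.98 = 0.660.

0.660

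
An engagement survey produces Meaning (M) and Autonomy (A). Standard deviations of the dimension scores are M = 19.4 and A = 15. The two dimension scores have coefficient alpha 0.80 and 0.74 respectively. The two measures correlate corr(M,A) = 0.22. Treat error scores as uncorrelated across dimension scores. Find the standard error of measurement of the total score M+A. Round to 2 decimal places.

Var(total) = 601.36 + 128.04 = 729.4.
True-score variance = 467.588 + 128.04 = 595.628, so reliability = 0.8166.
Error variance = 729.4 − 595.628 = 133.772; SEM = √133.772 = 11.57.

11.57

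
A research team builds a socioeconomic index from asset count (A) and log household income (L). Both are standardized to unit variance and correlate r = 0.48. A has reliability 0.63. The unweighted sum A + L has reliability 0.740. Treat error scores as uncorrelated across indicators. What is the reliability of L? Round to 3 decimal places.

0.600

Var(A+L) = 2 + 2·0.48 = 2.960.
True-score variance = ρ_A + ρ_L + 2·0.48, so 0.740 = (0.63 + ρ_L + 0.96) / 2.960.
ρ_L = 0.740·2.960 − 0.63 − 0.96 = 0.600.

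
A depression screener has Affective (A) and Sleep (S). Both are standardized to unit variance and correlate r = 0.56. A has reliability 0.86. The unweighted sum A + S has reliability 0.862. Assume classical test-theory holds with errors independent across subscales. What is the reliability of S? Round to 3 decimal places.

Var(A+S) = 2 + 2·0.56 = 3.120.
True-score variance = ρ_A + ρ_S + 2·0.56, so 0.862 = (0.86 + ρ_S + 1.12) / 3.120.
ρ_S = 0.862·3.120 − 0.86 − 1.12 = 0.709.

0.709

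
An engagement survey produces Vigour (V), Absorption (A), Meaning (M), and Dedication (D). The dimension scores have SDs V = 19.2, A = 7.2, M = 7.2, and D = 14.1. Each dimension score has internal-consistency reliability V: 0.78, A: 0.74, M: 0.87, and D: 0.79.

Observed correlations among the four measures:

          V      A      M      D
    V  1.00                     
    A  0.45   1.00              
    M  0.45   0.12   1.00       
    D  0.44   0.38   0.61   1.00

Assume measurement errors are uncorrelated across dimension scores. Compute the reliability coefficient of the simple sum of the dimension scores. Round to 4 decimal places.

0.8957

Var(V+A+M+D) = 19.2² + 7.2² + 7.2² + 14.1² + 2·[19.2·7.2·0.45 + 19.2·7.2·0.45 + 19.2·14.1·0.44 + 7.2·7.2·0.12 + 7.2·14.1·0.38 + 7.2·14.1·0.61] = 671.13 + 700.517 = 1371.65.
With uncorrelated errors the cross-covariances are all true-score covariance, so they carry over unchanged; only the diagonal terms shrink to ρᵢσᵢ².
True-score variance = [19.2²·0.78 + 7.2²·0.74 + 7.2²·0.87 + 14.1²·0.79] + 700.517 = 528.062 + 700.517 = 1228.58.
Reliability = 1228.58 / 1371.65 = 0.8957.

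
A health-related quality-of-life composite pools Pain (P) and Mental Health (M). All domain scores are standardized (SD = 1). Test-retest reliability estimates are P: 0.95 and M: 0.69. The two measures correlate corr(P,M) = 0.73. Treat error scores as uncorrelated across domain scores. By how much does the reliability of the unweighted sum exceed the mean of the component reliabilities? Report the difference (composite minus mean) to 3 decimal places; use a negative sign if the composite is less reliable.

Var(sum) = 2 + 1.46 = 3.46; true-score variance = 1.64 + 1.46 = 3.1; composite reliability = 0.8960.
Mean component reliability = 0.8200.
Difference = 0.8960 − 0.8200 = 0.076.

0.076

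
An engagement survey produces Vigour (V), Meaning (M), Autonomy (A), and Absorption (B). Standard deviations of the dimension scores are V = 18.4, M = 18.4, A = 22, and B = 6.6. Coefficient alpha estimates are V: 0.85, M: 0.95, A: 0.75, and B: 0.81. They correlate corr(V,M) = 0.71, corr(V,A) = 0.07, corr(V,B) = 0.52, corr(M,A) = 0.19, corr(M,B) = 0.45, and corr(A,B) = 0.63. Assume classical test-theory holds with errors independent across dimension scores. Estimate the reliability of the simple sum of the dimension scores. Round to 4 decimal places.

Var(V+M+A+B) = 18.4² + 18.4² + 22² + 6.6² + 2·[18.4·18.4·0.71 + 18.4·22·0.07 + 18.4·6.6·0.52 + 18.4·22·0.19 + 18.4·6.6·0.45 + 22·6.6·0.63] = 1204.68 + 1109.8 = 2314.48.
Because errors are independent across components, Cov(Tᵢ,Tⱼ) = Cov(Xᵢ,Xⱼ); the off-diagonal part of the true-score variance is the same as above.
True-score variance = [18.4²·0.85 + 18.4²·0.95 + 22²·0.75 + 6.6²·0.81] + 1109.8 = 1007.69 + 1109.8 = 2117.49.
Reliability = 2117.49 / 2314.48 = 0.9149.

0.9149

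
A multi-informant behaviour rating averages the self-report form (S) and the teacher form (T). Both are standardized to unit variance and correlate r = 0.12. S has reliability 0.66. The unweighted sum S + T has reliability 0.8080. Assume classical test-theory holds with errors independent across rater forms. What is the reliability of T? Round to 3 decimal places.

0.910

Var(S+T) = 2 + 2·0.12 = 2.240.
True-score variance = ρ_S + ρ_T + 2·0.12, so 0.8080 = (0.66 + ρ_T + 0.24) / 2.240.
ρ_T = 0.8080·2.240 − 0.66 − 0.24 = 0.910.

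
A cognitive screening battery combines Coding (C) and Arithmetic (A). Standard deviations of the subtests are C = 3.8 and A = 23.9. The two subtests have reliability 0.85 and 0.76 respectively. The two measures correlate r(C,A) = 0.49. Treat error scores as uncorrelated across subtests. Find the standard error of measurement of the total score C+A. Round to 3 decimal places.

Var(total) = 585.65 + 89.0036 = 674.654.
True-score variance = 446.394 + 89.0036 = 535.397, so reliability = 0.7936.
Error variance = 674.654 − 535.397 = 139.256; SEM = √139.256 = 11.801.

11.801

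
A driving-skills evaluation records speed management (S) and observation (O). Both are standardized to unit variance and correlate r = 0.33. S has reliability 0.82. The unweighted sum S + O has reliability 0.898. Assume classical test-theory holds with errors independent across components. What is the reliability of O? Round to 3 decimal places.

Var(S+O) = 2 + 2·0.33 = 2.660.
True-score variance = ρ_S + ρ_O + 2·0.33, so 0.898 = (0.82 + ρ_O + 0.66) / 2.660.
ρ_O = 0.898·2.660 − 0.82 − 0.66 = 0.909.

0.909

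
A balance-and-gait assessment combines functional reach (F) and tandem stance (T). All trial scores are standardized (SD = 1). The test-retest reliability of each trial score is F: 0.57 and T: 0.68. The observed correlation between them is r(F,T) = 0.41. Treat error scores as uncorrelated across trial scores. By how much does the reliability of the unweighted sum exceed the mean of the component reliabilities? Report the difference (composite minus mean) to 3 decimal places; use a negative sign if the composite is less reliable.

Var(sum) = 2 + 0.82 = 2.82; true-score variance = 1.25 + 0.82 = 2.07; composite reliability = 0.7340.
Mean component reliability = 0.6250.
Difference = 0.7340 − 0.6250 = 0.109.

0.109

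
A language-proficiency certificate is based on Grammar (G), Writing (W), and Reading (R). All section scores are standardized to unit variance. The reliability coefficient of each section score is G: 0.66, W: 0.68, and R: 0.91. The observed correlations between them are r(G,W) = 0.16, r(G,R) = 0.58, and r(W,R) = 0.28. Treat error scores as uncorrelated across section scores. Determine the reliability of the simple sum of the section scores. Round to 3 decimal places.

0.851

Var(G+W+R) = 3 + 2·[0.16 + 0.58 + 0.28] = 3 + 2.04 = 5.04.
Because errors are independent across components, Cov(Tᵢ,Tⱼ) = Cov(Xᵢ,Xⱼ); the off-diagonal part of the true-score variance is the same as above.
True-score variance = [0.66 + 0.68 + 0.91] + 2.04 = 2.25 + 2.04 = 4.29.
Reliability = 4.29 / 5.04 = 0.851.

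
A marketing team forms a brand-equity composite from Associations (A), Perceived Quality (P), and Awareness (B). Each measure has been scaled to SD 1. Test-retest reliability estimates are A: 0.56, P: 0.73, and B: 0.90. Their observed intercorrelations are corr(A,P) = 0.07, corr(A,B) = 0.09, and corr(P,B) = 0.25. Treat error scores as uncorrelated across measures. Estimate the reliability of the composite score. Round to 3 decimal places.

0.788

Var(A+P+B) = 3 + 2·[0.07 + 0.09 + 0.25] = 3 + 0.82 = 3.82.
Because errors are independent across components, Cov(Tᵢ,Tⱼ) = Cov(Xᵢ,Xⱼ); the off-diagonal part of the true-score variance is the same as above.
True-score variance = [0.56 + 0.73 + 0.90] + 0.82 = 2.19 + 0.82 = 3.01.
Reliability = 3.01 / 3.82 = 0.788.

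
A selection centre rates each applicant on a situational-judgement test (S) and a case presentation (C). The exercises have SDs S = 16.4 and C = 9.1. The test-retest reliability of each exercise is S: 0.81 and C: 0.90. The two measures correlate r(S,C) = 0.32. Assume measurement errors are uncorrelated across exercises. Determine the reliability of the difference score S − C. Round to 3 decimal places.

0.768

Var(S−C) = 16.4² + 9.1² − 2·16.4·9.1·0.32 = 351.77 − 95.5136 = 256.256.
With uncorrelated errors the cross-covariances are all true-score covariance, so they carry over unchanged; only the diagonal terms shrink to ρᵢσᵢ².
True-score variance = [16.4²·0.81 + 9.1²·0.90] − 95.5136 = 292.387 − 95.5136 = 196.873.
Reliability = 196.873 / 256.256 = 0.768.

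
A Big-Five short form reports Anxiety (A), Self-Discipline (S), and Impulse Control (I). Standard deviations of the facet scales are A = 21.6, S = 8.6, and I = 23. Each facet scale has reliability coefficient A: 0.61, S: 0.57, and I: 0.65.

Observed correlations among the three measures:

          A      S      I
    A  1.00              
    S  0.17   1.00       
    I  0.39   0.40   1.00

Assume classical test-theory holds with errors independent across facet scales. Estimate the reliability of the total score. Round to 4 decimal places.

Var(A+S+I) = 21.6² + 8.6² + 23² + 2·[21.6·8.6·0.17 + 21.6·23·0.39 + 8.6·23·0.40] = 1069.52 + 608.902 = 1678.42.
With uncorrelated errors the cross-covariances are all true-score covariance, so they carry over unchanged; only the diagonal terms shrink to ρᵢσᵢ².
True-score variance = [21.6²·0.61 + 8.6²·0.57 + 23²·0.65] + 608.902 = 670.609 + 608.902 = 1279.51.
Reliability = 1279.51 / 1678.42 = 0.7623.

0.7623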